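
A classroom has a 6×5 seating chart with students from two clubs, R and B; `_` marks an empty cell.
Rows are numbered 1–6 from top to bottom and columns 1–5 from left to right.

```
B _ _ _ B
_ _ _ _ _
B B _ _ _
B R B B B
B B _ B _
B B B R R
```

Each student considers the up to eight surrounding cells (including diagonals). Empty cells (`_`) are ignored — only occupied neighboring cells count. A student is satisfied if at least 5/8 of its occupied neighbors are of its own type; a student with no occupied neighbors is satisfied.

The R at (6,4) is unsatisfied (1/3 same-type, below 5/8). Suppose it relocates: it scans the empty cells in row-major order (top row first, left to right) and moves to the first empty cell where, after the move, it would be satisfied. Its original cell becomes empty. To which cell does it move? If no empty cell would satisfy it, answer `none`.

Vacating (6,4). Empty cells in order:
  (1,2): 0/1 same-type → still unsatisfied.
  (1,3): 0/0 same-type → satisfied — stop here.

(1,3)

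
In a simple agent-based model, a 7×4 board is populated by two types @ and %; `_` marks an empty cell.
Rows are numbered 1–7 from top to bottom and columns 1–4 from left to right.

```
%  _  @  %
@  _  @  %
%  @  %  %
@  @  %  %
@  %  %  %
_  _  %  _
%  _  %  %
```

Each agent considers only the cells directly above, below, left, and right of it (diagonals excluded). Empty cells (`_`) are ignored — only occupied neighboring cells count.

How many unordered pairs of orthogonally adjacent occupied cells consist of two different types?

11

Scan each occupied cell's neighbors to the right and below so each pair is counted once.
Row 1: %(1,1)–@(2,1)≠ @(1,3)–%(1,4)≠ @(1,3)–@(2,3)= %(1,4)–%(2,4)=  → 2/4 unlike.
Row 2: @(2,1)–%(3,1)≠ @(2,3)–%(2,4)≠ @(2,3)–%(3,3)≠ %(2,4)–%(3,4)=  → 3/4 unlike.
Row 3: %(3,1)–@(3,2)≠ %(3,1)–@(4,1)≠ @(3,2)–%(3,3)≠ @(3,2)–@(4,2)= %(3,3)–%(3,4)= %(3,3)–%(4,3)= %(3,4)–%(4,4)=  → 3/7 unlike.
Row 4: @(4,1)–@(4,2)= @(4,1)–@(5,1)= @(4,2)–%(4,3)≠ @(4,2)–%(5,2)≠ %(4,3)–%(4,4)= %(4,3)–%(5,3)= %(4,4)–%(5,4)=  → 2/7 unlike.
Row 5: @(5,1)–%(5,2)≠ %(5,2)–%(5,3)= %(5,3)–%(5,4)= %(5,3)–%(6,3)=  → 1/4 unlike.
Row 6: %(6,3)–%(7,3)=  → 0/1 unlike.
Row 7: %(7,3)–%(7,4)=  → 0/1 unlike.
Total adjacent occupied pairs: 28; unlike-type pairs: 11.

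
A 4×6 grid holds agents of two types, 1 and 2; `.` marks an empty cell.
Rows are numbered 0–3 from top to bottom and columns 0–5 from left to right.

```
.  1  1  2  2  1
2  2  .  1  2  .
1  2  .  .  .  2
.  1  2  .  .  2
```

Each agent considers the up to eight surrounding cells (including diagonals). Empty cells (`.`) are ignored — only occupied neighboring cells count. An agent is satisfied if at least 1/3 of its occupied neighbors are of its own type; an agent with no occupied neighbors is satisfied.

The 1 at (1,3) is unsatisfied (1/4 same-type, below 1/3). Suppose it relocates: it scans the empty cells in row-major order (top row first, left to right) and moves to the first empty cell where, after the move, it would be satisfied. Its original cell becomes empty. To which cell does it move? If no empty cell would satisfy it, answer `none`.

(0,0)

Vacating (1,3). Empty cells in order:
  (0,0): 1/3 same-type → satisfied — stop here.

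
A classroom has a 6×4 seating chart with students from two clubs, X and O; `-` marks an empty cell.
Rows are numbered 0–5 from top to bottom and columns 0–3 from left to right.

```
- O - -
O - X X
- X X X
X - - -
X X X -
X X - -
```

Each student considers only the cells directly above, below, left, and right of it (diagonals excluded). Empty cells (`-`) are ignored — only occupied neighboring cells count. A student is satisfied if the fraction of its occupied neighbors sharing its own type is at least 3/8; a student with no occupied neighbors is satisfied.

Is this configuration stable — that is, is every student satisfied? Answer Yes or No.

Yes

Row 0: (0,1)O 0/0 ✓
Row 1: (1,0)O 0/0 ✓ · (1,2)X 2/2 ✓ · (1,3)X 2/2 ✓
Row 2: (2,1)X 1/1 ✓ · (2,2)X 3/3 ✓ · (2,3)X 2/2 ✓
Row 3: (3,0)X 1/1 ✓
Row 4: (4,0)X 3/3 ✓ · (4,1)X 3/3 ✓ · (4,2)X 1/1 ✓
Row 5: (5,0)X 2/2 ✓ · (5,1)X 2/2 ✓
All meet the threshold, so the configuration is stable.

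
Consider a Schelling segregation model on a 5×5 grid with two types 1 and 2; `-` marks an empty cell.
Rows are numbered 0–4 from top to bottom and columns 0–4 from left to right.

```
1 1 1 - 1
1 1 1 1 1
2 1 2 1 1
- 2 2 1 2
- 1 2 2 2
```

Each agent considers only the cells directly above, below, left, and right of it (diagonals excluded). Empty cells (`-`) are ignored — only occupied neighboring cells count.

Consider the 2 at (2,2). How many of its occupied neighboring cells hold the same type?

1

Occupied neighbors of (2,2): (1,2)=1, (3,2)=2, (2,1)=1, (2,3)=1.
Same type (2): 1 of 4.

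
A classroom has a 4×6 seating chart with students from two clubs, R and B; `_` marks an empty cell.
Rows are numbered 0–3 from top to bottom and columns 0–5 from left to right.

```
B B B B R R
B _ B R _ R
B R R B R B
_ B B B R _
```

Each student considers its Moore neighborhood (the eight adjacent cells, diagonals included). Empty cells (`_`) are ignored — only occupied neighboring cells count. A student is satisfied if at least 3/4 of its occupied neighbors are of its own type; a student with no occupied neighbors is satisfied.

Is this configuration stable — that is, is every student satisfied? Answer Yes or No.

Row 0: (0,0)B 2/2 satisfied · (0,1)B 4/4 satisfied · (0,2)B 3/4 satisfied · (0,3)B 2/4 not · (0,4)R 3/4 satisfied · (0,5)R 2/2 satisfied
Row 1: (1,0)B 3/4 satisfied · (1,2)B 4/7 not · (1,3)R 3/7 not · (1,5)R 3/4 satisfied
Row 2: (2,0)B 2/3 not · (2,1)R 1/6 not · (2,2)R 2/7 not · (2,3)B 3/7 not · (2,4)R 3/6 not · (2,5)B 0/3 not
Row 3: (3,1)B 2/4 not · (3,2)B 3/5 not · (3,3)B 2/5 not · (3,4)R 1/4 not
For instance (0,3) has only 2/4 same-type neighbors, below 3/4.

No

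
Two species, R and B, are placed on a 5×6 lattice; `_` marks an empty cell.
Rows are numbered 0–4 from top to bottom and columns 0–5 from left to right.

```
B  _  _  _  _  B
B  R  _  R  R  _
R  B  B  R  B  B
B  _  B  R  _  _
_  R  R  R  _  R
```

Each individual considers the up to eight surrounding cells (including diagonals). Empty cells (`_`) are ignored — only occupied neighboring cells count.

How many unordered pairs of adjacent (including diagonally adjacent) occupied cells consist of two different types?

Scan each occupied cell's neighbors to the right and below (and the two forward diagonals) so each pair is counted once.
From row 0: 2 unlike of 3 pairs (running 2/3).
From row 1: 8 unlike of 13 pairs (running 10/16).
From row 2: 7 unlike of 13 pairs (running 17/29).
From row 3: 5 unlike of 7 pairs (running 22/36).
From row 4: 0 unlike of 2 pairs (running 22/38).
Total adjacent occupied pairs: 38; unlike-type pairs: 22.

22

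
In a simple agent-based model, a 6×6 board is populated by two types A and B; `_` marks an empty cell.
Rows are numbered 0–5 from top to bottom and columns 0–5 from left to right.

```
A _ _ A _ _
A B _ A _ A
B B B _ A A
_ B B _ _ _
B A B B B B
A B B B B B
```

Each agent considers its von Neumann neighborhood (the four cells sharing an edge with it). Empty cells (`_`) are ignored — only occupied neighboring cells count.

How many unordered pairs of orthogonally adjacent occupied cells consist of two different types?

8

Scan each occupied cell's neighbors to the right and below so each pair is counted once.
From row 0: 0 unlike of 2 pairs (running 0/2).
From row 1: 2 unlike of 4 pairs (running 2/6).
From row 2: 0 unlike of 5 pairs (running 2/11).
From row 3: 1 unlike of 3 pairs (running 3/14).
From row 4: 4 unlike of 11 pairs (running 7/25).
From row 5: 1 unlike of 5 pairs (running 8/30).
Total adjacent occupied pairs: 30; unlike-type pairs: 8.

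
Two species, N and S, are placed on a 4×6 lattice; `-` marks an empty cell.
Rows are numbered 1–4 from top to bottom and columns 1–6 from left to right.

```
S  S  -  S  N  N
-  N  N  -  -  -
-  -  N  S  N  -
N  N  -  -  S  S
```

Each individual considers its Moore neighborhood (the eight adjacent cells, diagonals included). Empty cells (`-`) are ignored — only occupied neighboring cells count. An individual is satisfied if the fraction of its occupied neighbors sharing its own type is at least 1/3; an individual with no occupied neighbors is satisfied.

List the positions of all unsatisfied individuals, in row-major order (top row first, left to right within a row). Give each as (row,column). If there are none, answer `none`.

(1,1)S 1/2 satisfied
(1,2)S 1/3 satisfied
(1,4)S 0/2 not
(1,5)N 1/2 satisfied
(1,6)N 1/1 satisfied
(2,2)N 2/4 satisfied
(2,3)N 2/5 satisfied
(3,3)N 3/4 satisfied
(3,4)S 1/4 not
(3,5)N 0/3 not
(4,1)N 1/1 satisfied
(4,2)N 2/2 satisfied
(4,5)S 2/3 satisfied
(4,6)S 1/2 satisfied

(1,4), (3,4), (3,5)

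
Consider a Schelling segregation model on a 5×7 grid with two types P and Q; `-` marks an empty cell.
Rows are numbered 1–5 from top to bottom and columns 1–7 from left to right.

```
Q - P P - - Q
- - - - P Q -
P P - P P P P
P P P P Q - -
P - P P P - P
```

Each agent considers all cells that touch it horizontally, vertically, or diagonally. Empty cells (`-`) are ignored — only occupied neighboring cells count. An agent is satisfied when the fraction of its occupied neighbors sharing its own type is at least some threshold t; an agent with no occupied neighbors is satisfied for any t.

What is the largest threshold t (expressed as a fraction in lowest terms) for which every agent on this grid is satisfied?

0/1

(1,1)Q — no occupied neighbors
(1,3)P 1/1
(1,4)P 2/2
(1,7)Q 1/1
(2,5)P 4/5
(2,6)Q 1/5
(3,1)P 3/3
(3,2)P 4/4
(3,4)P 4/5
(3,5)P 4/6
(3,6)P 3/5
(3,7)P 1/2
(4,1)P 4/4
(4,2)P 6/6
(4,3)P 6/6
(4,4)P 6/7
(4,5)Q 0/6
(5,1)P 2/2
(5,3)P 4/4
(5,4)P 4/5
(5,5)P 2/3
(5,7)P — no occupied neighbors
The smallest same-type fraction is 0/6 at (4,5), which reduces to 0/1. Any threshold above that leaves this agent unsatisfied.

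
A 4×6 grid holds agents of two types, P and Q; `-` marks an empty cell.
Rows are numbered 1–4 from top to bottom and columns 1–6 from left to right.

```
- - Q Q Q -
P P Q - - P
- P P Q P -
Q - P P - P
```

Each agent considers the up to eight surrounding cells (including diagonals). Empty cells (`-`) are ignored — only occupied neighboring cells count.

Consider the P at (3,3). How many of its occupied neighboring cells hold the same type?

Occupied neighbors of (3,3): (2,2)=P, (2,3)=Q, (3,2)=P, (3,4)=Q, (4,3)=P, (4,4)=P.
Same type (P): 4 of 6.

4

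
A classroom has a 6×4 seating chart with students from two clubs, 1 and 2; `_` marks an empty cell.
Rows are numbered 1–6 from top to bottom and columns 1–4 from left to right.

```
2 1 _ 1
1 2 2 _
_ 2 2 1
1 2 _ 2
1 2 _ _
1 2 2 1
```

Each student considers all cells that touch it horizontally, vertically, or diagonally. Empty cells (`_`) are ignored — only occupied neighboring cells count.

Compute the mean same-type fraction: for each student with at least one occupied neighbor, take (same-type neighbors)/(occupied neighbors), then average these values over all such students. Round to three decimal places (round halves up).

0.403

(1,1)2 1/3
(1,2)1 1/4
(1,4)1 0/1
(2,1)1 1/4
(2,2)2 4/6
(2,3)2 3/6
(3,2)2 4/6
(3,3)2 5/6
(3,4)1 0/3
(4,1)1 1/4
(4,2)2 3/5
(4,4)2 1/2
(5,1)1 2/5
(5,2)2 3/6
(6,1)1 1/3
(6,2)2 2/4
(6,3)2 2/3
(6,4)1 0/1
Sum over 18 students: 1/3 + 1/4 + 0/1 + 1/4 + 4/6 + 3/6 + 4/6 + 5/6 + 0/3 + 1/4 + 3/5 + 1/2 + 2/5 + 3/6 + 1/3 + 2/4 + 2/3 + 0/1 = 29/4; mean = 29/4 ÷ 18 = 29/72 = 0.402777… → 0.403.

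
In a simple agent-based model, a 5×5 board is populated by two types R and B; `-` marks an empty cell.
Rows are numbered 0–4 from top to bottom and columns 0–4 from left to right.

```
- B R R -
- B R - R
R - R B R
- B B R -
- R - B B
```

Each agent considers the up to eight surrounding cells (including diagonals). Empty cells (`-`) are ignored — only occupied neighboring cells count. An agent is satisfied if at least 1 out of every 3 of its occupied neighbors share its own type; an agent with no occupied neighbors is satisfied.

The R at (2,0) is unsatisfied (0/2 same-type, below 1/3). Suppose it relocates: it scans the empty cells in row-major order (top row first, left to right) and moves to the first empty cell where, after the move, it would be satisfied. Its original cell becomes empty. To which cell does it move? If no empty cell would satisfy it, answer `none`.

Vacating (2,0). Empty cells in order:
  (0,0): 0/2 same-type → still unsatisfied.
  (0,4): 2/2 same-type → satisfied — stop here.

(0,4)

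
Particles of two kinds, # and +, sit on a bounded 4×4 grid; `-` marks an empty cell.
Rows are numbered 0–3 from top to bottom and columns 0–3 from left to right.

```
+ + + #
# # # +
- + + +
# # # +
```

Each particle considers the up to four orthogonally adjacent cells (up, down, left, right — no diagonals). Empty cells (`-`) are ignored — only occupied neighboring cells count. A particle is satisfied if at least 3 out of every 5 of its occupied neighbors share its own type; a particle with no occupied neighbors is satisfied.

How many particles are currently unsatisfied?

Row 0: (0,0)+ 1/2 ✗ · (0,1)+ 2/3 ✓ · (0,2)+ 1/3 ✗ · (0,3)# 0/2 ✗
Row 1: (1,0)# 1/2 ✗ · (1,1)# 2/4 ✗ · (1,2)# 1/4 ✗ · (1,3)+ 1/3 ✗
Row 2: (2,1)+ 1/3 ✗ · (2,2)+ 2/4 ✗ · (2,3)+ 3/3 ✓
Row 3: (3,0)# 1/1 ✓ · (3,1)# 2/3 ✓ · (3,2)# 1/3 ✗ · (3,3)+ 1/2 ✗
Unsatisfied: (0,0), (0,2), (0,3), (1,0), (1,1), (1,2), (1,3), (2,1), (2,2), (3,2), (3,3) — 11 in total.

11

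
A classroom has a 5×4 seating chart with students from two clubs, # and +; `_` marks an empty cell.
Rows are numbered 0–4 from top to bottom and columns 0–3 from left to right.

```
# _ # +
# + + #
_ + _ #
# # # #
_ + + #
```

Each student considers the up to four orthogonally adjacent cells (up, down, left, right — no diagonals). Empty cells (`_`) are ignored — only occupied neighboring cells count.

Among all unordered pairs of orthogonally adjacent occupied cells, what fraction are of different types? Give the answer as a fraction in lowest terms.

9/19

Scan each occupied cell's neighbors to the right and below so each pair is counted once.
Row 0: #(0,0)–#(1,0)= #(0,2)–+(0,3)≠ #(0,2)–+(1,2)≠ +(0,3)–#(1,3)≠  → 3/4 unlike.
Row 1: #(1,0)–+(1,1)≠ +(1,1)–+(1,2)= +(1,1)–+(2,1)= +(1,2)–#(1,3)≠ #(1,3)–#(2,3)=  → 2/5 unlike.
Row 2: +(2,1)–#(3,1)≠ #(2,3)–#(3,3)=  → 1/2 unlike.
Row 3: #(3,0)–#(3,1)= #(3,1)–#(3,2)= #(3,1)–+(4,1)≠ #(3,2)–#(3,3)= #(3,2)–+(4,2)≠ #(3,3)–#(4,3)=  → 2/6 unlike.
Row 4: +(4,1)–+(4,2)= +(4,2)–#(4,3)≠  → 1/2 unlike.
Total adjacent occupied pairs: 19; unlike-type pairs: 9.
9/19 is already in lowest terms.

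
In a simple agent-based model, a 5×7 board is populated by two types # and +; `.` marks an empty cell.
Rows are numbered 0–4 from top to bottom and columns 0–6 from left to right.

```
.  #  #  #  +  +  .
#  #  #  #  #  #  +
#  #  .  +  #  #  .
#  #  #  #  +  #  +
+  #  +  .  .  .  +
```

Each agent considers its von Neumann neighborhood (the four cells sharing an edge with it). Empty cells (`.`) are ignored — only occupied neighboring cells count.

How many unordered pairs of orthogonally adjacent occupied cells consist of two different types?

15

Scan each occupied cell's neighbors to the right and below so each pair is counted once.
Row 0: #(0,1)–#(0,2)= #(0,1)–#(1,1)= #(0,2)–#(0,3)= #(0,2)–#(1,2)= #(0,3)–+(0,4)≠ #(0,3)–#(1,3)= +(0,4)–+(0,5)= +(0,4)–#(1,4)≠ +(0,5)–#(1,5)≠  → 3/9 unlike.
Row 1: #(1,0)–#(1,1)= #(1,0)–#(2,0)= #(1,1)–#(1,2)= #(1,1)–#(2,1)= #(1,2)–#(1,3)= #(1,3)–#(1,4)= #(1,3)–+(2,3)≠ #(1,4)–#(1,5)= #(1,4)–#(2,4)= #(1,5)–+(1,6)≠ #(1,5)–#(2,5)=  → 2/11 unlike.
Row 2: #(2,0)–#(2,1)= #(2,0)–#(3,0)= #(2,1)–#(3,1)= +(2,3)–#(2,4)≠ +(2,3)–#(3,3)≠ #(2,4)–#(2,5)= #(2,4)–+(3,4)≠ #(2,5)–#(3,5)=  → 3/8 unlike.
Row 3: #(3,0)–#(3,1)= #(3,0)–+(4,0)≠ #(3,1)–#(3,2)= #(3,1)–#(4,1)= #(3,2)–#(3,3)= #(3,2)–+(4,2)≠ #(3,3)–+(3,4)≠ +(3,4)–#(3,5)≠ #(3,5)–+(3,6)≠ +(3,6)–+(4,6)=  → 5/10 unlike.
Row 4: +(4,0)–#(4,1)≠ #(4,1)–+(4,2)≠  → 2/2 unlike.
Total adjacent occupied pairs: 40; unlike-type pairs: 15.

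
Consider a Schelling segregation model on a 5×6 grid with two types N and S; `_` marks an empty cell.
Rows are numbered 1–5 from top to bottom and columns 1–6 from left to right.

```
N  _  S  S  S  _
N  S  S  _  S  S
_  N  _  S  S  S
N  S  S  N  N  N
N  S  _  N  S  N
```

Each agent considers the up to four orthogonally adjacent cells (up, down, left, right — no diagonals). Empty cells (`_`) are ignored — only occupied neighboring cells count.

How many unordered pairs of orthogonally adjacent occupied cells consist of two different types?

Scan each occupied cell's neighbors to the right and below so each pair is counted once.
From row 1: 0 unlike of 5 pairs (running 0/5).
From row 2: 2 unlike of 6 pairs (running 2/11).
From row 3: 4 unlike of 6 pairs (running 6/17).
From row 4: 3 unlike of 10 pairs (running 9/27).
From row 5: 3 unlike of 3 pairs (running 12/30).
Total adjacent occupied pairs: 30; unlike-type pairs: 12.

12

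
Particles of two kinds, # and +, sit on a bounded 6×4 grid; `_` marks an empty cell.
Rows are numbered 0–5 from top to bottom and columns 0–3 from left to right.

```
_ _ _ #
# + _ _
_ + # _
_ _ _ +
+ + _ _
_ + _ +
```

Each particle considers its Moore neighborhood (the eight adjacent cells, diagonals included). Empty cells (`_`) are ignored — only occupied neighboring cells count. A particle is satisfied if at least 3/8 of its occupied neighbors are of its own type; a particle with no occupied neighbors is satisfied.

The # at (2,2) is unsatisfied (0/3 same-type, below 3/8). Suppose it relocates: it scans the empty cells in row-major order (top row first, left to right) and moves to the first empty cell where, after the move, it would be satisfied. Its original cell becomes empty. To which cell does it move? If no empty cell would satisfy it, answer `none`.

Vacating (2,2). Empty cells in order:
  (0,0): 1/2 same-type → satisfied — stop here.

(0,0)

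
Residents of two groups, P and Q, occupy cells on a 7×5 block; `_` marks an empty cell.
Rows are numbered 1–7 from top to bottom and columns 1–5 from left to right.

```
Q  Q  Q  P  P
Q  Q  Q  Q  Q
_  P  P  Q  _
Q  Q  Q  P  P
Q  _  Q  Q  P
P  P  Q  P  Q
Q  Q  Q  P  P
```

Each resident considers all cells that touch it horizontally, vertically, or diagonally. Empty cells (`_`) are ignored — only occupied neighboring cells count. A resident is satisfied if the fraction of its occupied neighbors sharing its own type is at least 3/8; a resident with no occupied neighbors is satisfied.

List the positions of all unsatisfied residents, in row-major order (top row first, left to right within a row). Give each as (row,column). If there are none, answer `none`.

(1,4), (1,5), (3,2), (3,3), (6,1), (6,2), (6,5), (7,1)

(1,1)Q 3/3 ✓
(1,2)Q 5/5 ✓
(1,3)Q 4/5 ✓
(1,4)P 1/5 ✗
(1,5)P 1/3 ✗
(2,1)Q 3/4 ✓
(2,2)Q 5/7 ✓
(2,3)Q 5/8 ✓
(2,4)Q 4/7 ✓
(2,5)Q 2/4 ✓
(3,2)P 1/7 ✗
(3,3)P 2/8 ✗
(3,4)Q 4/7 ✓
(4,1)Q 2/3 ✓
(4,2)Q 4/6 ✓
(4,3)Q 4/7 ✓
(4,4)P 3/7 ✓
(4,5)P 2/4 ✓
(5,1)Q 2/4 ✓
(5,3)Q 4/7 ✓
(5,4)Q 4/8 ✓
(5,5)P 3/5 ✓
(6,1)P 1/4 ✗
(6,2)P 1/7 ✗
(6,3)Q 4/7 ✓
(6,4)P 3/8 ✓
(6,5)Q 1/5 ✗
(7,1)Q 1/3 ✗
(7,2)Q 3/5 ✓
(7,3)Q 2/5 ✓
(7,4)P 2/5 ✓
(7,5)P 2/3 ✓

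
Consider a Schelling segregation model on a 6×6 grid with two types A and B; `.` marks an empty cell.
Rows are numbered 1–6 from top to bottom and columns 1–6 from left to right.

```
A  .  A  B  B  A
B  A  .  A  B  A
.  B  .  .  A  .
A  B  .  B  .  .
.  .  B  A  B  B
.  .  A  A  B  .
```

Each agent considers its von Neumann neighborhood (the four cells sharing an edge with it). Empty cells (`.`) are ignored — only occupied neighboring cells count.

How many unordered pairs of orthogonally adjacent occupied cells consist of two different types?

15

Scan each occupied cell's neighbors to the right and below so each pair is counted once.
From row 1: 4 unlike of 7 pairs (running 4/7).
From row 2: 5 unlike of 5 pairs (running 9/12).
From row 3: 0 unlike of 1 pairs (running 9/13).
From row 4: 2 unlike of 2 pairs (running 11/15).
From row 5: 3 unlike of 6 pairs (running 14/21).
From row 6: 1 unlike of 2 pairs (running 15/23).
Total adjacent occupied pairs: 23; unlike-type pairs: 15.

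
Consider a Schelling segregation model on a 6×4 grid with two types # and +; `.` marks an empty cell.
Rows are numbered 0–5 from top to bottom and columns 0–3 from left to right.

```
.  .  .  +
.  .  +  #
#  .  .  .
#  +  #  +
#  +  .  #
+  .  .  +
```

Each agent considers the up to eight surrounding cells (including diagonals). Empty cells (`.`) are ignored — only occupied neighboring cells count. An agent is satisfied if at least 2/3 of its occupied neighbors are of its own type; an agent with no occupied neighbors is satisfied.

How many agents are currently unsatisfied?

(0,3)+ 1/2 unhappy
(1,2)+ 1/2 unhappy
(1,3)# 0/2 unhappy
(2,0)# 1/2 unhappy
(3,0)# 2/4 unhappy
(3,1)+ 1/5 unhappy
(3,2)# 1/4 unhappy
(3,3)+ 0/2 unhappy
(4,0)# 1/4 unhappy
(4,1)+ 2/5 unhappy
(4,3)# 1/3 unhappy
(5,0)+ 1/2 unhappy
(5,3)+ 0/1 unhappy
Unsatisfied: (0,3), (1,2), (1,3), (2,0), (3,0), (3,1), (3,2), (3,3), (4,0), (4,1), (4,3), (5,0), (5,3) — 13 in total.

13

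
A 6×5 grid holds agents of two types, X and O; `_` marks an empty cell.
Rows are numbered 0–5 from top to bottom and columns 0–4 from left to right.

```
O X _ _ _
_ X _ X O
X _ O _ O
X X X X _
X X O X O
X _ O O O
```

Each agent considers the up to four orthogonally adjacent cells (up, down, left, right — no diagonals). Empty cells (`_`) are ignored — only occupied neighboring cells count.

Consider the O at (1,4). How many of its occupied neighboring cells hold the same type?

1

Occupied neighbors of (1,4): (2,4)=O, (1,3)=X.
Same type (O): 1 of 2.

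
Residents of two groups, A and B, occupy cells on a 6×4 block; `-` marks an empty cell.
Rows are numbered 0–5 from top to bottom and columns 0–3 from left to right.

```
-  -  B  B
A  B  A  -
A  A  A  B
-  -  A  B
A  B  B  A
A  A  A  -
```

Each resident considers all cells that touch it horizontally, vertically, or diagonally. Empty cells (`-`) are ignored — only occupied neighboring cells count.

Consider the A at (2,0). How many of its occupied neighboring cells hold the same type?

Occupied neighbors of (2,0): (1,0)=A, (1,1)=B, (2,1)=A.
Same type (A): 2 of 3.

2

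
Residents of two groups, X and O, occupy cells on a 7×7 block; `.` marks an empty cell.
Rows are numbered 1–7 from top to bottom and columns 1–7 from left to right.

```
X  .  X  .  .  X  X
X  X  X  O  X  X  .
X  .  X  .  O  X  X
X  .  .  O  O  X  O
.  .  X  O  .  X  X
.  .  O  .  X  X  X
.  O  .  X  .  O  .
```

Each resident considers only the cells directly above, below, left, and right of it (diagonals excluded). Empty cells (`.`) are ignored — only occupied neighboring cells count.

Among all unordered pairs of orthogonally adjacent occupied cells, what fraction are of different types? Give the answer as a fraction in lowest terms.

1/3

Scan each occupied cell's neighbors to the right and below so each pair is counted once.
From row 1: 0 unlike of 4 pairs (running 0/4).
From row 2: 3 unlike of 9 pairs (running 3/13).
From row 3: 2 unlike of 6 pairs (running 5/19).
From row 4: 3 unlike of 6 pairs (running 8/25).
From row 5: 2 unlike of 5 pairs (running 10/30).
From row 6: 1 unlike of 3 pairs (running 11/33).
Total adjacent occupied pairs: 33; unlike-type pairs: 11.
11/33 reduces to 1/3.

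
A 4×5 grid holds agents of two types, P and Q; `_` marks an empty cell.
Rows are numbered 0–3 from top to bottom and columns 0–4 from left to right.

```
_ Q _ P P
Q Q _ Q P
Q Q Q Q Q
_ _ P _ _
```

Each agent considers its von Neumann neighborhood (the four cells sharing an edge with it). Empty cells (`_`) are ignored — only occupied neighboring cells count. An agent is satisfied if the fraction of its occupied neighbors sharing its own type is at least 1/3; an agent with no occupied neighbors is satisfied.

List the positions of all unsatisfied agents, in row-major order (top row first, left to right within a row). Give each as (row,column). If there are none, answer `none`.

Row 0: (0,1)Q 1/1 satisfied · (0,3)P 1/2 satisfied · (0,4)P 2/2 satisfied
Row 1: (1,0)Q 2/2 satisfied · (1,1)Q 3/3 satisfied · (1,3)Q 1/3 satisfied · (1,4)P 1/3 satisfied
Row 2: (2,0)Q 2/2 satisfied · (2,1)Q 3/3 satisfied · (2,2)Q 2/3 satisfied · (2,3)Q 3/3 satisfied · (2,4)Q 1/2 satisfied
Row 3: (3,2)P 0/1 not

(3,2)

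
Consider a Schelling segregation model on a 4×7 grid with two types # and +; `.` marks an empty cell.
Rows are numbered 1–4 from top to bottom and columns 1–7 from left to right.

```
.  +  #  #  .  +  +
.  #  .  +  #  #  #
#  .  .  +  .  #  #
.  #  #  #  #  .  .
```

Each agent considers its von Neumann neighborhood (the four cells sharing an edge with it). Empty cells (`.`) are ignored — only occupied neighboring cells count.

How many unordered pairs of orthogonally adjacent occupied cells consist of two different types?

Scan each occupied cell's neighbors to the right and below so each pair is counted once.
Row 1: +(1,2)–#(1,3)≠ +(1,2)–#(2,2)≠ #(1,3)–#(1,4)= #(1,4)–+(2,4)≠ +(1,6)–+(1,7)= +(1,6)–#(2,6)≠ +(1,7)–#(2,7)≠  → 5/7 unlike.
Row 2: +(2,4)–#(2,5)≠ +(2,4)–+(3,4)= #(2,5)–#(2,6)= #(2,6)–#(2,7)= #(2,6)–#(3,6)= #(2,7)–#(3,7)=  → 1/6 unlike.
Row 3: +(3,4)–#(4,4)≠ #(3,6)–#(3,7)=  → 1/2 unlike.
Row 4: #(4,2)–#(4,3)= #(4,3)–#(4,4)= #(4,4)–#(4,5)=  → 0/3 unlike.
Total adjacent occupied pairs: 18; unlike-type pairs: 7.

7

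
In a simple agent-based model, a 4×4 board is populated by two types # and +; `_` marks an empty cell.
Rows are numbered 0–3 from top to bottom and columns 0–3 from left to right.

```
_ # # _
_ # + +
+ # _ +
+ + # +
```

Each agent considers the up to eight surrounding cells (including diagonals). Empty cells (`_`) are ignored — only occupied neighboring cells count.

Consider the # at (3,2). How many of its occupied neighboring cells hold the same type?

Occupied neighbors of (3,2): (2,1)=#, (2,3)=+, (3,1)=+, (3,3)=+.
Same type (#): 1 of 4.

1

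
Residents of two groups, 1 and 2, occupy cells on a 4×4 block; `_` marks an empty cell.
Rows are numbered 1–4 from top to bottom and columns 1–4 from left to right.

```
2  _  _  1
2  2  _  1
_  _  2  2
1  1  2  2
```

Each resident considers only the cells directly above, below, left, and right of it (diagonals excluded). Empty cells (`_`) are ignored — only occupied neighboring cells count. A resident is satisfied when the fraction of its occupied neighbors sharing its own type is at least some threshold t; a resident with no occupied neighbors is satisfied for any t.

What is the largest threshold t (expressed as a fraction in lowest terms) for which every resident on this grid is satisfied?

Row 1: (1,1)2 1/1 · (1,4)1 1/1
Row 2: (2,1)2 2/2 · (2,2)2 1/1 · (2,4)1 1/2
Row 3: (3,3)2 2/2 · (3,4)2 2/3
Row 4: (4,1)1 1/1 · (4,2)1 1/2 · (4,3)2 2/3 · (4,4)2 2/2
The smallest same-type fraction is 1/2 at (2,4), which reduces to 1/2. Any threshold above that leaves this resident unsatisfied.

1/2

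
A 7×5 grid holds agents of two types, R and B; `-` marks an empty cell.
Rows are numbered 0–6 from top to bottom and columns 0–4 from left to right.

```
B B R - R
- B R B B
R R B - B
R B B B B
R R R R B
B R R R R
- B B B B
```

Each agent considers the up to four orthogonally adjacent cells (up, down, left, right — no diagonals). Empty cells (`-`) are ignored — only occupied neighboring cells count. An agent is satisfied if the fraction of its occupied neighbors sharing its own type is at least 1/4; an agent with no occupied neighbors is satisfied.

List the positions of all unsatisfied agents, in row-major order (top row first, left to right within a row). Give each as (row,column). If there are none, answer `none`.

(0,0)B 1/1 ok
(0,1)B 2/3 ok
(0,2)R 1/2 ok
(0,4)R 0/1 unhappy
(1,1)B 1/3 ok
(1,2)R 1/4 ok
(1,3)B 1/2 ok
(1,4)B 2/3 ok
(2,0)R 2/2 ok
(2,1)R 1/4 ok
(2,2)B 1/3 ok
(2,4)B 2/2 ok
(3,0)R 2/3 ok
(3,1)B 1/4 ok
(3,2)B 3/4 ok
(3,3)B 2/3 ok
(3,4)B 3/3 ok
(4,0)R 2/3 ok
(4,1)R 3/4 ok
(4,2)R 3/4 ok
(4,3)R 2/4 ok
(4,4)B 1/3 ok
(5,0)B 0/2 unhappy
(5,1)R 2/4 ok
(5,2)R 3/4 ok
(5,3)R 3/4 ok
(5,4)R 1/3 ok
(6,1)B 1/2 ok
(6,2)B 2/3 ok
(6,3)B 2/3 ok
(6,4)B 1/2 ok

(0,4), (5,0)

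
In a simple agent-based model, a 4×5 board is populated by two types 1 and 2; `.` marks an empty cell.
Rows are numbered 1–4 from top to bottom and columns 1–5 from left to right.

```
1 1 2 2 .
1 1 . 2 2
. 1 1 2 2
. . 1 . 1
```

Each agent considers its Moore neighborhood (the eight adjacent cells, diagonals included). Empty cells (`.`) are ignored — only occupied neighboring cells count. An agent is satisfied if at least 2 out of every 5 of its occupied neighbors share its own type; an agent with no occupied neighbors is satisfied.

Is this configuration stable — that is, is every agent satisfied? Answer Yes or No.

(1,1)1 3/3 satisfied
(1,2)1 3/4 satisfied
(1,3)2 2/4 satisfied
(1,4)2 3/3 satisfied
(2,1)1 4/4 satisfied
(2,2)1 5/6 satisfied
(2,4)2 5/6 satisfied
(2,5)2 4/4 satisfied
(3,2)1 4/4 satisfied
(3,3)1 3/5 satisfied
(3,4)2 3/6 satisfied
(3,5)2 3/4 satisfied
(4,3)1 2/3 satisfied
(4,5)1 0/2 not
For instance (4,5) has only 0/2 same-type neighbors, below 2/5.

No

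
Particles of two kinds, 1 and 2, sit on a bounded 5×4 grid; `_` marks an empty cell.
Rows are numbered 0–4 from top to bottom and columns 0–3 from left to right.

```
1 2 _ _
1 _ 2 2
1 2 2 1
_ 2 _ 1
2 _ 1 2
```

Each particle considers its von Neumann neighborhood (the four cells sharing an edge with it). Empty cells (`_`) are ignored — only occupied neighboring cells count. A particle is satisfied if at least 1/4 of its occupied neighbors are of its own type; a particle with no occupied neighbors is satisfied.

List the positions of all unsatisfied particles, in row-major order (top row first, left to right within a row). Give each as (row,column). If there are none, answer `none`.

(0,1), (4,2), (4,3)

Row 0: (0,0)1 1/2 satisfied · (0,1)2 0/1 not
Row 1: (1,0)1 2/2 satisfied · (1,2)2 2/2 satisfied · (1,3)2 1/2 satisfied
Row 2: (2,0)1 1/2 satisfied · (2,1)2 2/3 satisfied · (2,2)2 2/3 satisfied · (2,3)1 1/3 satisfied
Row 3: (3,1)2 1/1 satisfied · (3,3)1 1/2 satisfied
Row 4: (4,0)2 0/0 satisfied · (4,2)1 0/1 not · (4,3)2 0/2 not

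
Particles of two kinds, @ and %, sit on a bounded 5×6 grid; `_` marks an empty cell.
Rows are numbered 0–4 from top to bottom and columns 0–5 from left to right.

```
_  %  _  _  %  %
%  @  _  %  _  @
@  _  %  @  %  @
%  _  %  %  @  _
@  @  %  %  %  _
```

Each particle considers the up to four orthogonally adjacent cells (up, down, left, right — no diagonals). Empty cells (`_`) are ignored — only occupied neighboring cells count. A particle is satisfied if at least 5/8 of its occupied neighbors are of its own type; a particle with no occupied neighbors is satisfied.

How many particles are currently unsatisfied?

17

Row 0: (0,1)% 0/1 not · (0,4)% 1/1 satisfied · (0,5)% 1/2 not
Row 1: (1,0)% 0/2 not · (1,1)@ 0/2 not · (1,3)% 0/1 not · (1,5)@ 1/2 not
Row 2: (2,0)@ 0/2 not · (2,2)% 1/2 not · (2,3)@ 0/4 not · (2,4)% 0/3 not · (2,5)@ 1/2 not
Row 3: (3,0)% 0/2 not · (3,2)% 3/3 satisfied · (3,3)% 2/4 not · (3,4)@ 0/3 not
Row 4: (4,0)@ 1/2 not · (4,1)@ 1/2 not · (4,2)% 2/3 satisfied · (4,3)% 3/3 satisfied · (4,4)% 1/2 not
Unsatisfied: (0,1), (0,5), (1,0), (1,1), (1,3), (1,5), (2,0), (2,2), (2,3), (2,4), (2,5), (3,0), (3,3), (3,4), (4,0), (4,1), (4,4) — 17 in total.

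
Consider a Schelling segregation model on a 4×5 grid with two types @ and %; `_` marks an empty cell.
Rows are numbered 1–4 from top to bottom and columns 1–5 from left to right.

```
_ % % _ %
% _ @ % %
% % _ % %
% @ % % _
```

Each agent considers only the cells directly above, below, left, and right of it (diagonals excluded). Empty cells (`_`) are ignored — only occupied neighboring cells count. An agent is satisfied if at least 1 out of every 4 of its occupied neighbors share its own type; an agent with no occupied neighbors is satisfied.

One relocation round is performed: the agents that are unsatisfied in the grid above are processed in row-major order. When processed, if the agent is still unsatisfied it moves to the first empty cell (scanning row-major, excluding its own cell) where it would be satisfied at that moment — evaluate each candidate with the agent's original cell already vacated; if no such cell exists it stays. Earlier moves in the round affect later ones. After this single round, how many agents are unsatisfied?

0

Initially unsatisfied (in order): (2,3), (4,2).
  (2,3): no empty cell satisfies it; stays.
  (4,2) → (2,2).
Resulting grid:
_ % % _ %
% @ @ % %
% % _ % %
% _ % % _
All satisfied now.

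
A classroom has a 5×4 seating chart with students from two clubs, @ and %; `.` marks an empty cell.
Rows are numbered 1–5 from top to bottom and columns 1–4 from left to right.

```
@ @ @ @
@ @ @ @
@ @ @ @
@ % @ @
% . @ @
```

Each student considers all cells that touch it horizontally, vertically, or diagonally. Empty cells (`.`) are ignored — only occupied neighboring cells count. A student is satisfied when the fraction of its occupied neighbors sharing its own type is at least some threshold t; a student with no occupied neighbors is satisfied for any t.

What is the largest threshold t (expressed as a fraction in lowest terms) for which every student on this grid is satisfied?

(1,1)@ 3/3
(1,2)@ 5/5
(1,3)@ 5/5
(1,4)@ 3/3
(2,1)@ 5/5
(2,2)@ 8/8
(2,3)@ 8/8
(2,4)@ 5/5
(3,1)@ 4/5
(3,2)@ 7/8
(3,3)@ 7/8
(3,4)@ 5/5
(4,1)@ 2/4
(4,2)% 1/7
(4,3)@ 6/7
(4,4)@ 5/5
(5,1)% 1/2
(5,3)@ 3/4
(5,4)@ 3/3
The smallest same-type fraction is 1/7 at (4,2), which reduces to 1/7. Any threshold above that leaves this student unsatisfied.

1/7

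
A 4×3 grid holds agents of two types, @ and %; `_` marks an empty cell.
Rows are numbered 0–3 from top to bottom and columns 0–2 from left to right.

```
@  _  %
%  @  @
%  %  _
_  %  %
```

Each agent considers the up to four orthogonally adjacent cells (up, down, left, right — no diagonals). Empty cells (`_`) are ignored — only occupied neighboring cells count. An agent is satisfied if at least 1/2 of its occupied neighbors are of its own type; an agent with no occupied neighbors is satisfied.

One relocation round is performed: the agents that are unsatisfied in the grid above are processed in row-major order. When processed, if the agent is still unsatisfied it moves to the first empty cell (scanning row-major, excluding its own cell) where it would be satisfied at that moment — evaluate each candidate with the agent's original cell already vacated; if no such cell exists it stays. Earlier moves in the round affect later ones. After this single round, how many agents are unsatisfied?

0

Initially unsatisfied (in order): (0,0), (0,2), (1,0), (1,1).
  (0,0) → (0,1).
  (0,2) → (0,0).
  (1,0): now satisfied by earlier moves; stays.
  (1,1): now satisfied by earlier moves; stays.
Resulting grid:
% @ _
% @ @
% % _
_ % %
All satisfied now.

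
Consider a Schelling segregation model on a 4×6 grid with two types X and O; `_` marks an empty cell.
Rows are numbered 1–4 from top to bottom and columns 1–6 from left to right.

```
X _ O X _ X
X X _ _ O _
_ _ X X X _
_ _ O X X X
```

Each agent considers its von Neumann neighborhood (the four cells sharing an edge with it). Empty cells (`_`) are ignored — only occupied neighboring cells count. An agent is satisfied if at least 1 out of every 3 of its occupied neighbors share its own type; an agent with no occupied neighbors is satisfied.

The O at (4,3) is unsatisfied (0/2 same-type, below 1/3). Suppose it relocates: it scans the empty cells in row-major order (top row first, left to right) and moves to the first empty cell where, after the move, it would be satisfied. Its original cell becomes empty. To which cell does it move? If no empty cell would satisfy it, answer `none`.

Vacating (4,3). Empty cells in order:
  (1,2): 1/3 same-type → satisfied — stop here.

(1,2)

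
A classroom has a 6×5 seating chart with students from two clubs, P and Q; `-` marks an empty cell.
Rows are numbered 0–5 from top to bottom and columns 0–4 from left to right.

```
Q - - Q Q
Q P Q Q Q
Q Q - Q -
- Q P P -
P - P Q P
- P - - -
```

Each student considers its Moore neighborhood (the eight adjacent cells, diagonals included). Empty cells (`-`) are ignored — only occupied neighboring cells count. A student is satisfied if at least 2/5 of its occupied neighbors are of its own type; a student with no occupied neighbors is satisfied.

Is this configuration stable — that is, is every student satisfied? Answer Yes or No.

No

Row 0: (0,0)Q 1/2 ok · (0,3)Q 4/4 ok · (0,4)Q 3/3 ok
Row 1: (1,0)Q 3/4 ok · (1,1)P 0/5 unhappy · (1,2)Q 4/5 ok · (1,3)Q 5/5 ok · (1,4)Q 4/4 ok
Row 2: (2,0)Q 3/4 ok · (2,1)Q 4/6 ok · (2,3)Q 3/5 ok
Row 3: (3,1)Q 2/5 ok · (3,2)P 2/6 unhappy · (3,3)P 3/5 ok
Row 4: (4,0)P 1/2 ok · (4,2)P 3/5 ok · (4,3)Q 0/4 unhappy · (4,4)P 1/2 ok
Row 5: (5,1)P 2/2 ok
For instance (1,1) has only 0/5 same-type neighbors, below 2/5.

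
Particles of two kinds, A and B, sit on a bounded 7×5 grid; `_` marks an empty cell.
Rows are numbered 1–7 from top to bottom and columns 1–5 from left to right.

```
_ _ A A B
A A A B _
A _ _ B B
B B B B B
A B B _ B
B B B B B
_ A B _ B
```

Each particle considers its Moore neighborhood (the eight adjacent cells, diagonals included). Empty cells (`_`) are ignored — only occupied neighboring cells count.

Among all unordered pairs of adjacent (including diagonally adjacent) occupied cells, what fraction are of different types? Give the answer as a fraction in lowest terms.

16/63

Scan each occupied cell's neighbors to the right and below (and the two forward diagonals) so each pair is counted once.
From row 1: 3 unlike of 8 pairs (running 3/8).
From row 2: 2 unlike of 8 pairs (running 5/16).
From row 3: 2 unlike of 8 pairs (running 7/24).
From row 4: 2 unlike of 14 pairs (running 9/38).
From row 5: 3 unlike of 12 pairs (running 12/50).
From row 6: 3 unlike of 12 pairs (running 15/62).
From row 7: 1 unlike of 1 pairs (running 16/63).
Total adjacent occupied pairs: 63; unlike-type pairs: 16.
16/63 is already in lowest terms.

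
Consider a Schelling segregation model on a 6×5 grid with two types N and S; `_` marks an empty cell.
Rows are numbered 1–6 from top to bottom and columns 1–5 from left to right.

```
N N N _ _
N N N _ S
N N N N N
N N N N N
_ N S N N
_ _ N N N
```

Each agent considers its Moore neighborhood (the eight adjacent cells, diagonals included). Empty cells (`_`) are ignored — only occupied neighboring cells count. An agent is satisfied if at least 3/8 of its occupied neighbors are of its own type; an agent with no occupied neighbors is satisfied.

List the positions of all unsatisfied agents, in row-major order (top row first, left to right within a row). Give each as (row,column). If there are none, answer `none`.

(1,1)N 3/3 satisfied
(1,2)N 5/5 satisfied
(1,3)N 3/3 satisfied
(2,1)N 5/5 satisfied
(2,2)N 8/8 satisfied
(2,3)N 6/6 satisfied
(2,5)S 0/2 not
(3,1)N 5/5 satisfied
(3,2)N 8/8 satisfied
(3,3)N 7/7 satisfied
(3,4)N 6/7 satisfied
(3,5)N 3/4 satisfied
(4,1)N 4/4 satisfied
(4,2)N 6/7 satisfied
(4,3)N 7/8 satisfied
(4,4)N 7/8 satisfied
(4,5)N 5/5 satisfied
(5,2)N 4/5 satisfied
(5,3)S 0/7 not
(5,4)N 7/8 satisfied
(5,5)N 5/5 satisfied
(6,3)N 3/4 satisfied
(6,4)N 4/5 satisfied
(6,5)N 3/3 satisfied

(2,5), (5,3)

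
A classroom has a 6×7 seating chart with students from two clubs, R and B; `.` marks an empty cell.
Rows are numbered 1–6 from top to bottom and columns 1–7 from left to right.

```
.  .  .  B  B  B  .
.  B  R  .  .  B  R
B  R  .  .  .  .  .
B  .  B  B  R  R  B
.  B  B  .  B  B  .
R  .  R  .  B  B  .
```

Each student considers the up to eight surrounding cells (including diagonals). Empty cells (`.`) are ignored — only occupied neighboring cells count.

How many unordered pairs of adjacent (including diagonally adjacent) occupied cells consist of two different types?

17

Scan each occupied cell's neighbors to the right and below (and the two forward diagonals) so each pair is counted once.
From row 1: 2 unlike of 6 pairs (running 2/6).
From row 2: 3 unlike of 5 pairs (running 5/11).
From row 3: 3 unlike of 4 pairs (running 8/15).
From row 4: 6 unlike of 14 pairs (running 14/29).
From row 5: 3 unlike of 9 pairs (running 17/38).
From row 6: 0 unlike of 1 pairs (running 17/39).
Total adjacent occupied pairs: 39; unlike-type pairs: 17.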